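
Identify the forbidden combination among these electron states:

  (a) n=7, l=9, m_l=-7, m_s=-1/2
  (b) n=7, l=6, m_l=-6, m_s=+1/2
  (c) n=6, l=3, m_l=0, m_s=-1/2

(a) has l = 9 ≥ n = 7, violating 0 ≤ l ≤ n−1.
The remaining sets (b), (c) satisfy all four rules.

(a)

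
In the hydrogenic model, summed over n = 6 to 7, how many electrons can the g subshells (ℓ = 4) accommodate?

A g subshell (ℓ = 4) exists for every n ≥ 5, so shells n = 6, 7 each contribute one — 2 subshells.
Since each g subshell holds 2(2·4+1) = 18 electrons, the total is 2 × 18 = 36.

36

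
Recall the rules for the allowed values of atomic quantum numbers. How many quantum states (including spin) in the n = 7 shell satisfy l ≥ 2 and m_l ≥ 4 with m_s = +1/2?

Go through l = 0, …, 6 (the values permitted for n = 7).
Orbitals with l ≥ 2 and m_l ≥ 4, by l: l=4 → 1; l=5 → 2; l=6 → 3.
Orbitals: 1 + 2 + 3 = 6. With m_s fixed to a single value there is one state per orbital, giving 6 states.

6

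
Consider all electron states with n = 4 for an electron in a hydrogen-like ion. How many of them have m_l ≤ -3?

With n = 4 the allowed l are 0, 1, …, 3.
Per l-value: l=3 → 1.
Orbitals: 1. Each orbital carries two spin states, so 1 × 2 = 2 states.

2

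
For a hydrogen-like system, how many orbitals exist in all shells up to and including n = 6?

91

Total orbitals = 1² + 2² + 3² + 4² + 5² + 6² = 91.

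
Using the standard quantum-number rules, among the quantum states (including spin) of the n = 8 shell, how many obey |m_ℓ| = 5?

12

For n = 8, ℓ ranges over 0 … 7.
Contributions: ℓ=5 → 2; ℓ=6 → 2; ℓ=7 → 2.
Orbitals: 2 + 2 + 2 = 6. Each orbital carries two spin states, so 6 × 2 = 12 states.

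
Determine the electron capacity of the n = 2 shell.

A shell holds 2n² electrons: 2 × 2² = 2 × 4 = 8.

8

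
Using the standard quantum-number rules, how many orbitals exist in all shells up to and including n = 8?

Total orbitals = 1² + 2² + 3² + 4² + 5² + 6² + 7² + 8² = 204.

204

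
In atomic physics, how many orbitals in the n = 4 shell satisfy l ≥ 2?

12

Go through l = 0, …, 3 (the values permitted for n = 4).
Per l-value: l=2 → 5; l=3 → 7.
Total orbitals: 5 + 7 = 12.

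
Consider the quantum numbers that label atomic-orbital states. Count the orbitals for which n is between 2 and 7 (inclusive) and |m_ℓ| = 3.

20

Work shell by shell — for each n, count the (ℓ, m_ℓ) pairs that satisfy |m_ℓ| = 3:
n=4 → 2; n=5 → 4; n=6 → 6; n=7 → 8.
Total orbitals: 2 + 4 + 6 + 8 = 20.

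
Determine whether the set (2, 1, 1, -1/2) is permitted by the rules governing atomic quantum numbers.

Yes

n = 2 is a positive integer. ℓ = 1 satisfies 0 ≤ ℓ ≤ n−1 = 1. m_ℓ = 1 lies in the range −ℓ … +ℓ (here −1 … 1). m_s = -1/2 is one of ±1/2.
All four constraints are satisfied.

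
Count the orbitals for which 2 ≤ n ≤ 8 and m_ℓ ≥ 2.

Go shell by shell, enumerating (ℓ, m_ℓ) with m_ℓ ≥ 2:
n=3 → 1; n=4 → 3; n=5 → 6; n=6 → 10; n=7 → 15; n=8 → 21.
Total orbitals: 1 + 3 + 6 + 10 + 15 + 21 = 56.

56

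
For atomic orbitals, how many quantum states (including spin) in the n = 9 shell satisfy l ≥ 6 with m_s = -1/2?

With n = 9 the allowed l are 0, 1, …, 8.
Orbitals with l ≥ 6, by l: l=6 → 13; l=7 → 15; l=8 → 17.
Orbitals: 13 + 15 + 17 = 45. With m_s fixed to a single value there is one state per orbital, giving 45 states.

45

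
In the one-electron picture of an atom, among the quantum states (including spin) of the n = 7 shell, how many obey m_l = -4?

Orbitals with m_l = -4, by l: l=4 → 1; l=5 → 1; l=6 → 1.
Orbitals: 1 + 1 + 1 = 3. Each orbital carries two spin states, so 3 × 2 = 6 states.

6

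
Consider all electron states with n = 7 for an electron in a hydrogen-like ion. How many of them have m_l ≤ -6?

Go through l = 0, …, 6 (the values permitted for n = 7).
Orbitals with m_l ≤ -6, by l: l=6 → 1.
Orbitals: 1. Each orbital carries two spin states, so 1 × 2 = 2 states.

2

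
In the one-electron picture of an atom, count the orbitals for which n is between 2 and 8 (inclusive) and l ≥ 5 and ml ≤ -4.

Go shell by shell, enumerating (l, ml) with l ≥ 5 and ml ≤ -4:
n=6 → 2; n=7 → 5; n=8 → 9.
Total orbitals: 2 + 5 + 9 = 16.

16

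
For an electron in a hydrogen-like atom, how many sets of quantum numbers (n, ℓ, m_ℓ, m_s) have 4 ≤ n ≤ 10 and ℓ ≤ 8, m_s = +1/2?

352

Work shell by shell — for each n, count the (ℓ, m_ℓ) pairs that satisfy ℓ ≤ 8:
n=4 → 16; n=5 → 25; n=6 → 36; n=7 → 49; n=8 → 64; n=9 → 81; n=10 → 81.
Orbitals: 16 + 25 + 36 + 49 + 64 + 81 + 81 = 352. With m_s fixed to +1/2 there is one state per orbital, so 352 states.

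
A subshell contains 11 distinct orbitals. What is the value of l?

2l+1 = 11 gives l = 5.

l = 5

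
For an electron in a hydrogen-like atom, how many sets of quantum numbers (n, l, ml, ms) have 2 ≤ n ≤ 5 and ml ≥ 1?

For each n in the range, tally the orbitals obeying ml ≥ 1:
n=2 → 1; n=3 → 3; n=4 → 6; n=5 → 10.
Orbitals: 1 + 3 + 6 + 10 = 20. Including both spin states (ms = ±1/2) gives 2 × 20 = 40 states.

40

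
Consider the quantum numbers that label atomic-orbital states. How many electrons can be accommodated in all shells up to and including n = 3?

28

Total orbitals = 1² + 2² + 3² = 14. Doubling for spin gives 28 electrons.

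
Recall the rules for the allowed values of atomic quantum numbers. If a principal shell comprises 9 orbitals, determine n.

n = 3

n² = 9 ⇒ n = 3.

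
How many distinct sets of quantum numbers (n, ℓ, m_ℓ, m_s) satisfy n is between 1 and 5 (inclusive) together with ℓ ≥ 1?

For each n in the range, tally the orbitals obeying ℓ ≥ 1:
n=2 → 3; n=3 → 8; n=4 → 15; n=5 → 24.
Orbitals: 3 + 8 + 15 + 24 = 50. Including both spin states (m_s = ±1/2) gives 2 × 50 = 100 states.

100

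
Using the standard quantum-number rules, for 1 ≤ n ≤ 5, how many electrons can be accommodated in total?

110

Total orbitals = 1² + 2² + 3² + 4² + 5² = 55. Doubling for spin gives 110 electrons.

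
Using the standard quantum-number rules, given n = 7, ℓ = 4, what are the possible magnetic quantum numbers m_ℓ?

m_ℓ takes every integer from −ℓ to +ℓ. With ℓ = 4 that gives the 9 values -4, -3, -2, -1, 0, 1, 2, 3, 4.

-4, -3, -2, -1, 0, 1, 2, 3, 4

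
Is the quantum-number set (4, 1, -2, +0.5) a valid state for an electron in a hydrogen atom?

The magnetic quantum number must satisfy −l ≤ m_l ≤ l. With l = 1, m_l can only be -1, 0, 1, so m_l = -2 is forbidden.

Invalid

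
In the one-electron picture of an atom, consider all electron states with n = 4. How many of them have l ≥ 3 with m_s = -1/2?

The n = 4 shell has l = 0 through 3; check each.
Per l-value: l=3 → 7.
Orbitals: 7. With m_s fixed to a single value there is one state per orbital, giving 7 states.

7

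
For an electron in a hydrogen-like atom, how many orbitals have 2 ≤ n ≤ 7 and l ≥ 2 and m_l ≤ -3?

Count contributing orbitals for each principal shell:
n=4 → 1; n=5 → 3; n=6 → 6; n=7 → 10.
Total orbitals: 1 + 3 + 6 + 10 = 20.

20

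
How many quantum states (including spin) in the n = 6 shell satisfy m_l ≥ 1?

The n = 6 shell has l = 0 through 5; check each.
Orbitals with m_l ≥ 1, by l: l=1 → 1; l=2 → 2; l=3 → 3; l=4 → 4; l=5 → 5.
Orbitals: 1 + 2 + 3 + 4 + 5 = 15. Each orbital carries two spin states, so 15 × 2 = 30 states.

30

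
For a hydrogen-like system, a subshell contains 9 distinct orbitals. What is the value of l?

2l+1 = 9 gives l = 4.

l = 4 (g)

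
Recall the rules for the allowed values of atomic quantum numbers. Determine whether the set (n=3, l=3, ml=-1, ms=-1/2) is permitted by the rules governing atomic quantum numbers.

The orbital quantum number must satisfy 0 ≤ l ≤ n−1. With n = 3 the allowed l values are 0, 1, 2, so l = 3 is out of range.

No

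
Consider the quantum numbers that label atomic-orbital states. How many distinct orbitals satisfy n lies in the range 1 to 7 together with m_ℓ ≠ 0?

112

For each n in the range, tally the orbitals obeying m_ℓ ≠ 0:
n=2 → 2; n=3 → 6; n=4 → 12; n=5 → 20; n=6 → 30; n=7 → 42.
Total orbitals: 2 + 6 + 12 + 20 + 30 + 42 = 112.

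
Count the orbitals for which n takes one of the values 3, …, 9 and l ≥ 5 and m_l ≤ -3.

Work shell by shell — for each n, count the (l, m_l) pairs that satisfy l ≥ 5 and m_l ≤ -3:
n=6 → 3; n=7 → 7; n=8 → 12; n=9 → 18.
Total orbitals: 3 + 7 + 12 + 18 = 40.

40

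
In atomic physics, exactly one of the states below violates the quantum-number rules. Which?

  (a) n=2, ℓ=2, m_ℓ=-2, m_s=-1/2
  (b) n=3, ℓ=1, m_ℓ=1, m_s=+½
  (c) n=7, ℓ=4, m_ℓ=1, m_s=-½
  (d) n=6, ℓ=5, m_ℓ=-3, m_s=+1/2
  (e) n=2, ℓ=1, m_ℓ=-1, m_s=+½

(a)

(a) has ℓ = 2 ≥ n = 2, violating 0 ≤ ℓ ≤ n−1.
The remaining sets (b), (c), (d), (e) satisfy all four rules.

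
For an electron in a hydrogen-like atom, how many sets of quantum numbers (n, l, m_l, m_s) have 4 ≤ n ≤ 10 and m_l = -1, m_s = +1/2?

42

Treat each shell separately and count matching orbitals:
n=4 → 3; n=5 → 4; n=6 → 5; n=7 → 6; n=8 → 7; n=9 → 8; n=10 → 9.
Orbitals: 3 + 4 + 5 + 6 + 7 + 8 + 9 = 42. With m_s fixed to +1/2 there is one state per orbital, so 42 states.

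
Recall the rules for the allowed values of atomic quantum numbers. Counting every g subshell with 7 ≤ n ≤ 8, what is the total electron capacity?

36

A g subshell (l = 4) exists for every n ≥ 5, so shells n = 7, 8 each contribute one — 2 subshells.
Since each g subshell holds 2(2·4+1) = 18 electrons, the total is 2 × 18 = 36.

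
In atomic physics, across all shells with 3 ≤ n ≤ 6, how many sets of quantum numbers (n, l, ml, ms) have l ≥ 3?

100

Count contributing orbitals for each principal shell:
n=4 → 7; n=5 → 16; n=6 → 27.
Orbitals: 7 + 16 + 27 = 50. Including both spin states (ms = ±1/2) gives 2 × 50 = 100 states.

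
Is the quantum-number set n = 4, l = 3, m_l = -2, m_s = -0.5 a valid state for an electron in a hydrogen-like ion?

Valid

n = 4 is a positive integer. l = 3 satisfies 0 ≤ l ≤ n−1 = 3. m_l = -2 lies in the range −l … +l (here −3 … 3). m_s = -1/2 is one of ±1/2.
All four constraints are satisfied.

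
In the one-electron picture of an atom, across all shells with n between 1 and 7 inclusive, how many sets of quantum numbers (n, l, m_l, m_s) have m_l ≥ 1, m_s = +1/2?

56

Go shell by shell, enumerating (l, m_l) with m_l ≥ 1:
n=2 → 1; n=3 → 3; n=4 → 6; n=5 → 10; n=6 → 15; n=7 → 21.
Orbitals: 1 + 3 + 6 + 10 + 15 + 21 = 56. With m_s fixed to +1/2 there is one state per orbital, so 56 states.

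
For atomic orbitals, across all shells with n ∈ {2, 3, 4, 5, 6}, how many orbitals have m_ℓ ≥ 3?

10

Treat each shell separately and count matching orbitals:
n=4 → 1; n=5 → 3; n=6 → 6.
Total orbitals: 1 + 3 + 6 = 10.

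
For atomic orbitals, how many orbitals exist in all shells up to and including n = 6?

91

Total orbitals = 1² + 2² + 3² + 4² + 5² + 6² = 91.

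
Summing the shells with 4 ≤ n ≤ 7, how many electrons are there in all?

252

Shell n has n² orbitals: 4²=16 + 5²=25 + 6²=36 + 7²=49 = 126 orbitals.
Two spin states per orbital: 2 × 126 = 252 electrons.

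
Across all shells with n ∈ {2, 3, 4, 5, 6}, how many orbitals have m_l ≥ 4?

4

Go shell by shell, enumerating (l, m_l) with m_l ≥ 4:
n=5 → 1; n=6 → 3.
Total orbitals: 1 + 3 = 4.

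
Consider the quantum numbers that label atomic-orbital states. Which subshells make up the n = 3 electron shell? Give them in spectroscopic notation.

For n = 3, ℓ runs from 0 to 2. In spectroscopic notation ℓ = 0,1,2,… ↔ s,p,d,f,g,h,i, so the subshells are 3s, 3p, 3d.

3s, 3p, 3d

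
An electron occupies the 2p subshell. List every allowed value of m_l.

The 2p subshell has l = 1, and m_l takes every integer from −l to +l. With l = 1 that gives the 3 values -1, 0, 1.

-1, 0, 1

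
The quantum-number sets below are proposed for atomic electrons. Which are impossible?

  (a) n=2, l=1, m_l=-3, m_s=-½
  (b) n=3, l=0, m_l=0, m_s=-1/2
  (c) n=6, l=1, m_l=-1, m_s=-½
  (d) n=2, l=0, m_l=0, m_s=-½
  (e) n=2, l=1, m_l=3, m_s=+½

(a) has |m_l| = 3 > l = 1, violating −l ≤ m_l ≤ l.
(e) has |m_l| = 3 > l = 1, violating −l ≤ m_l ≤ l.
The remaining sets (b), (c), (d) satisfy all four rules.

(a) and (e)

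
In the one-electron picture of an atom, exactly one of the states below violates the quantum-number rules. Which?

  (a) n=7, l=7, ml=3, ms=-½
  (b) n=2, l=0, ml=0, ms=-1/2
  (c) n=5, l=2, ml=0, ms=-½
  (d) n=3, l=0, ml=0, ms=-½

(a) has l = 7 ≥ n = 7, violating 0 ≤ l ≤ n−1.
The remaining sets (b), (c), (d) satisfy all four rules.

(a)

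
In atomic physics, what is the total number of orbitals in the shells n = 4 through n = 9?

271

Shell n has n² orbitals: 4²=16 + 5²=25 + 6²=36 + 7²=49 + 8²=64 + 9²=81 = 271 orbitals.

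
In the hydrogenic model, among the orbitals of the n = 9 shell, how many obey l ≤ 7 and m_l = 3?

With n = 9 the allowed l are 0, 1, …, 8.
Per l-value: l=3 → 1; l=4 → 1; l=5 → 1; l=6 → 1; l=7 → 1.
Total orbitals: 1 + 1 + 1 + 1 + 1 = 5.

5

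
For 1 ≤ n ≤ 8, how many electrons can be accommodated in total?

Total orbitals = 1² + 2² + 3² + 4² + 5² + 6² + 7² + 8² = 204. Doubling for spin gives 408 electrons.

408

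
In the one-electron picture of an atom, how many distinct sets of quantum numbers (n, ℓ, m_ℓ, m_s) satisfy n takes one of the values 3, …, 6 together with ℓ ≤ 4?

150

Go shell by shell, enumerating (ℓ, m_ℓ) with ℓ ≤ 4:
n=3 → 9; n=4 → 16; n=5 → 25; n=6 → 25.
Orbitals: 9 + 16 + 25 + 25 = 75. Including both spin states (m_s = ±1/2) gives 2 × 75 = 150 states.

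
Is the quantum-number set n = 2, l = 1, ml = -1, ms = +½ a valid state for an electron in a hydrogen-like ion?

n = 2 is a positive integer. l = 1 satisfies 0 ≤ l ≤ n−1 = 1. ml = -1 lies in the range −l … +l (here −1 … 1). ms = +1/2 is one of ±1/2.
All four constraints are satisfied.

Allowed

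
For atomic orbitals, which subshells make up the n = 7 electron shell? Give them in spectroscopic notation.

For n = 7, ℓ runs from 0 to 6. In spectroscopic notation ℓ = 0,1,2,… ↔ s,p,d,f,g,h,i, so the subshells are 7s, 7p, 7d, 7f, 7g, 7h, 7i.

7s, 7p, 7d, 7f, 7g, 7h, 7i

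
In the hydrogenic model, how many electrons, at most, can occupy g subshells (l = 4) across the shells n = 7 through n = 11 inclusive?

90

A g subshell (l = 4) exists for every n ≥ 5, so shells n = 7, 8, 9, 10, 11 each contribute one — 5 subshells.
Since each g subshell holds 2(2·4+1) = 18 electrons, the total is 5 × 18 = 90.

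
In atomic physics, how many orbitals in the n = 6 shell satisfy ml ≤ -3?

Contributions: l=3 → 1; l=4 → 2; l=5 → 3.
Total orbitals: 1 + 2 + 3 = 6.

6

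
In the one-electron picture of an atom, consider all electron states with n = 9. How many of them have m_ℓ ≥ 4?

30

With n = 9 the allowed ℓ are 0, 1, …, 8.
Orbitals with m_ℓ ≥ 4, by ℓ: ℓ=4 → 1; ℓ=5 → 2; ℓ=6 → 3; ℓ=7 → 4; ℓ=8 → 5.
Orbitals: 1 + 2 + 3 + 4 + 5 = 15. Each orbital carries two spin states, so 15 × 2 = 30 states.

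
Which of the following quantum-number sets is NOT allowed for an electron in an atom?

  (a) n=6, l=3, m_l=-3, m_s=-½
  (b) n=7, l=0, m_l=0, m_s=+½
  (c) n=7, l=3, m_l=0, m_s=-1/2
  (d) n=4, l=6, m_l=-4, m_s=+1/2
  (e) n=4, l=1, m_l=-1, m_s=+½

(d) has l = 6 ≥ n = 4, violating 0 ≤ l ≤ n−1.
The remaining sets (a), (b), (c), (e) satisfy all four rules.

(d)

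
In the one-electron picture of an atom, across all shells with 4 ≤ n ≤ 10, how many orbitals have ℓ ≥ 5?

205

Per-shell orbital counts meeting the constraint:
n=6 → 11; n=7 → 24; n=8 → 39; n=9 → 56; n=10 → 75.
Total orbitals: 11 + 24 + 39 + 56 + 75 = 205.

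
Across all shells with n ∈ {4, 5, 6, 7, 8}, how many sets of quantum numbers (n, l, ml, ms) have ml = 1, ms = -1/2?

25

Count contributing orbitals for each principal shell:
n=4 → 3; n=5 → 4; n=6 → 5; n=7 → 6; n=8 → 7.
Orbitals: 3 + 4 + 5 + 6 + 7 = 25. With ms fixed to -1/2 there is one state per orbital, so 25 states.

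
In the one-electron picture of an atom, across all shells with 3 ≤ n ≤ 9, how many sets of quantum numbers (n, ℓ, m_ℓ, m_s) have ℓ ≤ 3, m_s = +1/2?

Per-shell orbital counts meeting the constraint:
n=3 → 9; n=4 → 16; n=5 → 16; n=6 → 16; n=7 → 16; n=8 → 16; n=9 → 16.
Orbitals: 9 + 16 + 16 + 16 + 16 + 16 + 16 = 105. With m_s fixed to +1/2 there is one state per orbital, so 105 states.

105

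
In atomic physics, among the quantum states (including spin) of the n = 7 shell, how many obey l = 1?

For n = 7, l ranges over 0 … 6.
Orbitals with l = 1, by l: l=1 → 3.
Orbitals: 3. Each orbital carries two spin states, so 3 × 2 = 6 states.

6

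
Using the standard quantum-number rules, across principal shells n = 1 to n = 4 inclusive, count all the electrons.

Shell n has n² orbitals: 1²=1 + 2²=4 + 3²=9 + 4²=16 = 30 orbitals.
Two spin states per orbital: 2 × 30 = 60 electrons.

60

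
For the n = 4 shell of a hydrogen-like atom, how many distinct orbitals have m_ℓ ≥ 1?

6

The n = 4 shell has ℓ = 0 through 3; check each.
The (ℓ, m_ℓ) pairs meeting m_ℓ ≥ 1 give: ℓ=1 → 1; ℓ=2 → 2; ℓ=3 → 3.
Total orbitals: 1 + 2 + 3 = 6.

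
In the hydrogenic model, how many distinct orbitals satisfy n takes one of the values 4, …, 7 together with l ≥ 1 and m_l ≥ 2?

34

Go shell by shell, enumerating (l, m_l) with l ≥ 1 and m_l ≥ 2:
n=4 → 3; n=5 → 6; n=6 → 10; n=7 → 15.
Total orbitals: 3 + 6 + 10 + 15 = 34.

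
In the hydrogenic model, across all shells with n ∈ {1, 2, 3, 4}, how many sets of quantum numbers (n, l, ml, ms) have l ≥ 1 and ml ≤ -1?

Per-shell orbital counts meeting the constraint:
n=2 → 1; n=3 → 3; n=4 → 6.
Orbitals: 1 + 3 + 6 = 10. Including both spin states (ms = ±1/2) gives 2 × 10 = 20 states.

20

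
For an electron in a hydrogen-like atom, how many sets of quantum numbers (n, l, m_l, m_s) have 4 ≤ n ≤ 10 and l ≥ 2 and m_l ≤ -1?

308

Count contributing orbitals for each principal shell:
n=4 → 5; n=5 → 9; n=6 → 14; n=7 → 20; n=8 → 27; n=9 → 35; n=10 → 44.
Orbitals: 5 + 9 + 14 + 20 + 27 + 35 + 44 = 154. Including both spin states (m_s = ±1/2) gives 2 × 154 = 308 states.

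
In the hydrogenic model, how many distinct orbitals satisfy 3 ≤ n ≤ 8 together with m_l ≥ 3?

35

Work shell by shell — for each n, count the (l, m_l) pairs that satisfy m_l ≥ 3:
n=4 → 1; n=5 → 3; n=6 → 6; n=7 → 10; n=8 → 15.
Total orbitals: 1 + 3 + 6 + 10 + 15 = 35.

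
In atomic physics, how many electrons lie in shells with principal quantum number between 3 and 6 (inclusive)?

Shell n has n² orbitals: 3²=9 + 4²=16 + 5²=25 + 6²=36 = 86 orbitals.
Two spin states per orbital: 2 × 86 = 172 electrons.

172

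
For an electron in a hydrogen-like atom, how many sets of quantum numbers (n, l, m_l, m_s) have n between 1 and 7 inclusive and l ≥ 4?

124

Count contributing orbitals for each principal shell:
n=5 → 9; n=6 → 20; n=7 → 33.
Orbitals: 9 + 20 + 33 = 62. Including both spin states (m_s = ±1/2) gives 2 × 62 = 124 states.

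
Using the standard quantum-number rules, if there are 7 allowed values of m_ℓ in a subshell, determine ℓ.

m_ℓ ranges over 2ℓ+1 integers, so 2ℓ+1 = 7 ⇒ ℓ = 3.

ℓ = 3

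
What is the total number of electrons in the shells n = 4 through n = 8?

380

Shell n has n² orbitals: 4²=16 + 5²=25 + 6²=36 + 7²=49 + 8²=64 = 190 orbitals.
Two spin states per orbital: 2 × 190 = 380 electrons.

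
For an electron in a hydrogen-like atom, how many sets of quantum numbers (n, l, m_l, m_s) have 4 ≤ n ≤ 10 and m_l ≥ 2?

238

Go shell by shell, enumerating (l, m_l) with m_l ≥ 2:
n=4 → 3; n=5 → 6; n=6 → 10; n=7 → 15; n=8 → 21; n=9 → 28; n=10 → 36.
Orbitals: 3 + 6 + 10 + 15 + 21 + 28 + 36 = 119. Including both spin states (m_s = ±1/2) gives 2 × 119 = 238 states.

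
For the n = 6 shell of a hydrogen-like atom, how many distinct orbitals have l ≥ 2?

32

The n = 6 shell has l = 0 through 5; check each.
Contributions: l=2 → 5; l=3 → 7; l=4 → 9; l=5 → 11.
Total orbitals: 5 + 7 + 9 + 11 = 32.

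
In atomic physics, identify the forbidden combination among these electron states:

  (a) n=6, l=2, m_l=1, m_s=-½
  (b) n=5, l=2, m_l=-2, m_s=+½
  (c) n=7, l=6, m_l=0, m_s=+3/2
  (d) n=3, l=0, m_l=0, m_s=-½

(c)

(c) has m_s = +3/2, but an electron's spin must be ±1/2.
The remaining sets (a), (b), (d) satisfy all four rules.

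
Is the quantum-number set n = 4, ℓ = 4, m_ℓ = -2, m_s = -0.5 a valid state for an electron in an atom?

Invalid

The orbital quantum number must satisfy 0 ≤ ℓ ≤ n−1. With n = 4 the allowed ℓ values are 0, 1, 2, 3, so ℓ = 4 is out of range.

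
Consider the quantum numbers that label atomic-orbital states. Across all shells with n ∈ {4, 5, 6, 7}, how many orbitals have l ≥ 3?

90

For each n in the range, tally the orbitals obeying l ≥ 3:
n=4 → 7; n=5 → 16; n=6 → 27; n=7 → 40.
Total orbitals: 7 + 16 + 27 + 40 = 90.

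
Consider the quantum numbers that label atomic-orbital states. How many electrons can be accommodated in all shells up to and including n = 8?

Total orbitals = 1² + 2² + 3² + 4² + 5² + 6² + 7² + 8² = 204. Doubling for spin gives 408 electrons.

408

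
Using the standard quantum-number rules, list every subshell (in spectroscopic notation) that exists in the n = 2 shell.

For n = 2, l runs from 0 to 1. In spectroscopic notation l = 0,1,2,… ↔ s,p,d,f,g,h,i, so the subshells are 2s, 2p.

2s, 2p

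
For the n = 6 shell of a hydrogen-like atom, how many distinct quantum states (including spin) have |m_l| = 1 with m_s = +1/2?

10

For n = 6, l ranges over 0 … 5.
Per l-value: l=1 → 2; l=2 → 2; l=3 → 2; l=4 → 2; l=5 → 2.
Orbitals: 2 + 2 + 2 + 2 + 2 = 10. With m_s fixed to a single value there is one state per orbital, giving 10 states.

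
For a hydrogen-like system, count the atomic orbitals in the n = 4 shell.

16

The n = 4 shell contains n² = 4² = 16 orbitals.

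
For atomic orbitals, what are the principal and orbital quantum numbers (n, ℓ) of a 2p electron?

n = 2, ℓ = 1

The leading integer gives n = 2; the letter 'p' means ℓ = 1.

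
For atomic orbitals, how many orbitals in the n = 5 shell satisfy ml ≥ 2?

The n = 5 shell has l = 0 through 4; check each.
Per l-value: l=2 → 1; l=3 → 2; l=4 → 3.
Total orbitals: 1 + 2 + 3 = 6.

6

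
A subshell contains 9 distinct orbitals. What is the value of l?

l = 4

2l+1 = 9 gives l = 4.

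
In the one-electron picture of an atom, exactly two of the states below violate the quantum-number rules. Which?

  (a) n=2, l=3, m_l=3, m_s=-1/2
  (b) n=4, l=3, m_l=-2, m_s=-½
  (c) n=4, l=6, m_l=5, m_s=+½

(a) has l = 3 ≥ n = 2, violating 0 ≤ l ≤ n−1.
(c) has l = 6 ≥ n = 4, violating 0 ≤ l ≤ n−1.
The remaining set (b) satisfies all four rules.

(a) and (c)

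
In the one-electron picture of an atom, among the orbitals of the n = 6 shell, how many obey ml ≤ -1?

15

For n = 6, l ranges over 0 … 5.
The (l, ml) pairs meeting ml ≤ -1 give: l=1 → 1; l=2 → 2; l=3 → 3; l=4 → 4; l=5 → 5.
Total orbitals: 1 + 2 + 3 + 4 + 5 = 15.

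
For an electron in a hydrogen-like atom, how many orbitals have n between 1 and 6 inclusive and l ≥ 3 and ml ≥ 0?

28

Work shell by shell — for each n, count the (l, ml) pairs that satisfy l ≥ 3 and ml ≥ 0:
n=4 → 4; n=5 → 9; n=6 → 15.
Total orbitals: 4 + 9 + 15 = 28.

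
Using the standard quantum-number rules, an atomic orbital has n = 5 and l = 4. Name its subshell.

5g

l = 4 corresponds to the letter 'g', so the subshell is 5g.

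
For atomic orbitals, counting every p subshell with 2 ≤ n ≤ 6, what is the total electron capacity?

A p subshell (ℓ = 1) exists for every n ≥ 2, so shells n = 2, 3, 4, 5, 6 each contribute one — 5 subshells.
Since each p subshell holds 2(2·1+1) = 6 electrons, the total is 5 × 6 = 30.

30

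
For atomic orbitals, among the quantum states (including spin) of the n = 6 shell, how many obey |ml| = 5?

4

Go through l = 0, …, 5 (the values permitted for n = 6).
Orbitals with |ml| = 5, by l: l=5 → 2.
Orbitals: 2. Each orbital carries two spin states, so 2 × 2 = 4 states.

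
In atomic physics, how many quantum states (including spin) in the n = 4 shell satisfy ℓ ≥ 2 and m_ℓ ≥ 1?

10

The n = 4 shell has ℓ = 0 through 3; check each.
Per ℓ-value: ℓ=2 → 2; ℓ=3 → 3.
Orbitals: 2 + 3 = 5. Each orbital carries two spin states, so 5 × 2 = 10 states.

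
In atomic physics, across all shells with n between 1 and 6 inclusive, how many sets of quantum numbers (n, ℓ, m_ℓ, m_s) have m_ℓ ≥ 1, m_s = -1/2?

35

Go shell by shell, enumerating (ℓ, m_ℓ) with m_ℓ ≥ 1:
n=2 → 1; n=3 → 3; n=4 → 6; n=5 → 10; n=6 → 15.
Orbitals: 1 + 3 + 6 + 10 + 15 = 35. With m_s fixed to -1/2 there is one state per orbital, so 35 states.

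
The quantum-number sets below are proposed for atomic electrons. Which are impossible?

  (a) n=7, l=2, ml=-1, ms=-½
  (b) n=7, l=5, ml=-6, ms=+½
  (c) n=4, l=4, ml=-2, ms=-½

(b) has |ml| = 6 > l = 5, violating −l ≤ ml ≤ l.
(c) has l = 4 ≥ n = 4, violating 0 ≤ l ≤ n−1.
The remaining set (a) satisfies all four rules.

(b) and (c)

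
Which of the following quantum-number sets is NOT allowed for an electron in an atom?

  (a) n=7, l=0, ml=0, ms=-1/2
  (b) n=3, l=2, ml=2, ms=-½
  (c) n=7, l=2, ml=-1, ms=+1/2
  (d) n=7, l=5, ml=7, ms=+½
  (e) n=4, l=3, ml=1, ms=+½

(d) has |ml| = 7 > l = 5, violating −l ≤ ml ≤ l.
The remaining sets (a), (b), (c), (e) satisfy all four rules.

(d)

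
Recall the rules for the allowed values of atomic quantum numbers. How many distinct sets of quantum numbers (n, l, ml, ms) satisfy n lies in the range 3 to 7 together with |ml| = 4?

Go shell by shell, enumerating (l, ml) with |ml| = 4:
n=5 → 2; n=6 → 4; n=7 → 6.
Orbitals: 2 + 4 + 6 = 12. Including both spin states (ms = ±1/2) gives 2 × 12 = 24 states.

24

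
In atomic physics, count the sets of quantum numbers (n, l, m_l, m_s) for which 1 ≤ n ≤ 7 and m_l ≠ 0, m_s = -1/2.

Per-shell orbital counts meeting the constraint:
n=2 → 2; n=3 → 6; n=4 → 12; n=5 → 20; n=6 → 30; n=7 → 42.
Orbitals: 2 + 6 + 12 + 20 + 30 + 42 = 112. With m_s fixed to -1/2 there is one state per orbital, so 112 states.

112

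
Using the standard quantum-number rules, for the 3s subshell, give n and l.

The leading integer gives n = 3; the letter 's' means l = 0.

n = 3, l = 0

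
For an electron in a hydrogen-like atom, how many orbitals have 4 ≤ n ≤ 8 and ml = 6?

Treat each shell separately and count matching orbitals:
n=7 → 1; n=8 → 2.
Total orbitals: 1 + 2 = 3.

3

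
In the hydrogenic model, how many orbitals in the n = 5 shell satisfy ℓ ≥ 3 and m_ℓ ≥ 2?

5

The n = 5 shell has ℓ = 0 through 4; check each.
Contributions: ℓ=3 → 2; ℓ=4 → 3.
Total orbitals: 2 + 3 = 5.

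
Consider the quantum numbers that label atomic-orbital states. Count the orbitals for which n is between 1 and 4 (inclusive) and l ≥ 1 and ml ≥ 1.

Per-shell orbital counts meeting the constraint:
n=2 → 1; n=3 → 3; n=4 → 6.
Total orbitals: 1 + 3 + 6 = 10.

10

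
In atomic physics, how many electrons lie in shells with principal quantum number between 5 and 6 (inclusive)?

Shell n has n² orbitals: 5²=25 + 6²=36 = 61 orbitals.
Two spin states per orbital: 2 × 61 = 122 electrons.

122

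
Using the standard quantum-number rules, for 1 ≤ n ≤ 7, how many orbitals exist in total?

Total orbitals = 1² + 2² + 3² + 4² + 5² + 6² + 7² = 140.

140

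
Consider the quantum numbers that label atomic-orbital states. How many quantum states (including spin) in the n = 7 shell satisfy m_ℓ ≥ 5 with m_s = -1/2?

3

With n = 7 the allowed ℓ are 0, 1, …, 6.
Per ℓ-value: ℓ=5 → 1; ℓ=6 → 2.
Orbitals: 1 + 2 = 3. With m_s fixed to a single value there is one state per orbital, giving 3 states.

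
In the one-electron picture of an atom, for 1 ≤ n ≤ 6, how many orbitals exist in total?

91

Total orbitals = 1² + 2² + 3² + 4² + 5² + 6² = 91.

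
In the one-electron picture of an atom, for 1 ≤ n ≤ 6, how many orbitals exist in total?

Total orbitals = 1² + 2² + 3² + 4² + 5² + 6² = 91.

91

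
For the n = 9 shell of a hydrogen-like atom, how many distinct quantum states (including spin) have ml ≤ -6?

12

For n = 9, l ranges over 0 … 8.
The (l, ml) pairs meeting ml ≤ -6 give: l=6 → 1; l=7 → 2; l=8 → 3.
Orbitals: 1 + 2 + 3 = 6. Each orbital carries two spin states, so 6 × 2 = 12 states.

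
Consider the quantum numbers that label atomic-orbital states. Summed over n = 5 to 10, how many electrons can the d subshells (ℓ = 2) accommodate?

60

A d subshell (ℓ = 2) exists for every n ≥ 3, so shells n = 5, 6, 7, 8, 9, 10 each contribute one — 6 subshells.
Since each d subshell holds 2(2·2+1) = 10 electrons, the total is 6 × 10 = 60.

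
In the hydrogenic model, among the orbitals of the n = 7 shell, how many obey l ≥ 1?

48

With n = 7 the allowed l are 0, 1, …, 6.
The (l, ml) pairs meeting l ≥ 1 give: l=1 → 3; l=2 → 5; l=3 → 7; l=4 → 9; l=5 → 11; l=6 → 13.
Total orbitals: 3 + 5 + 7 + 9 + 11 + 13 = 48.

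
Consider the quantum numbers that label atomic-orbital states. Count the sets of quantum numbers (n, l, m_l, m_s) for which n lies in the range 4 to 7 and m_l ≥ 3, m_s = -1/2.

Per-shell orbital counts meeting the constraint:
n=4 → 1; n=5 → 3; n=6 → 6; n=7 → 10.
Orbitals: 1 + 3 + 6 + 10 = 20. With m_s fixed to -1/2 there is one state per orbital, so 20 states.

20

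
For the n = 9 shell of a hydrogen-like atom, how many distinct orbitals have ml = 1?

8

Contributions: l=1 → 1; l=2 → 1; l=3 → 1; l=4 → 1; l=5 → 1; l=6 → 1; l=7 → 1; l=8 → 1.
Total orbitals: 1 + 1 + 1 + 1 + 1 + 1 + 1 + 1 = 8.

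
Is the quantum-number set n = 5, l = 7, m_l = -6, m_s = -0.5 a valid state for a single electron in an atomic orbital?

Not allowed

The orbital quantum number must satisfy 0 ≤ l ≤ n−1. With n = 5 the allowed l values are 0, 1, 2, 3, 4, so l = 7 is out of range.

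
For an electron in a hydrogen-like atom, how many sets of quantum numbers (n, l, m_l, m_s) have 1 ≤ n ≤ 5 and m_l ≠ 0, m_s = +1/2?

For each n in the range, tally the orbitals obeying m_l ≠ 0:
n=2 → 2; n=3 → 6; n=4 → 12; n=5 → 20.
Orbitals: 2 + 6 + 12 + 20 = 40. With m_s fixed to +1/2 there is one state per orbital, so 40 states.

40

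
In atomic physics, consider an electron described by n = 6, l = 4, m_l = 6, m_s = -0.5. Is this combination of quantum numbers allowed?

The magnetic quantum number must satisfy −l ≤ m_l ≤ l. With l = 4, m_l can only be -4, -3, -2, -1, 0, 1, 2, 3, 4, so m_l = 6 is forbidden.

Not allowed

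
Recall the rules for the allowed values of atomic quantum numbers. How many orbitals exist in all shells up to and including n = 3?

Total orbitals = 1² + 2² + 3² = 14.

14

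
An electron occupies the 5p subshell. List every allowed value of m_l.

-1, 0, 1

The 5p subshell has l = 1, and m_l takes every integer from −l to +l. With l = 1 that gives the 3 values -1, 0, 1.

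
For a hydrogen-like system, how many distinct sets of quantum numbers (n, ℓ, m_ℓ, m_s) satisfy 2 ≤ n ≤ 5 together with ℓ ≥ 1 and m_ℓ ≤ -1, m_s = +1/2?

Count contributing orbitals for each principal shell:
n=2 → 1; n=3 → 3; n=4 → 6; n=5 → 10.
Orbitals: 1 + 3 + 6 + 10 = 20. With m_s fixed to +1/2 there is one state per orbital, so 20 states.

20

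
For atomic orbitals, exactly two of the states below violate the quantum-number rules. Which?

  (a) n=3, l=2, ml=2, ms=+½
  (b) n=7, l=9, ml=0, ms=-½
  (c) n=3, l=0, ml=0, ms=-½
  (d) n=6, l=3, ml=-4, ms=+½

(b) has l = 9 ≥ n = 7, violating 0 ≤ l ≤ n−1.
(d) has |ml| = 4 > l = 3, violating −l ≤ ml ≤ l.
The remaining sets (a), (c) satisfy all four rules.

(b) and (d)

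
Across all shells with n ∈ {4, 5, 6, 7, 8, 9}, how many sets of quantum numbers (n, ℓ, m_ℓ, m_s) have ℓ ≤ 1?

Treat each shell separately and count matching orbitals:
n=4 → 4; n=5 → 4; n=6 → 4; n=7 → 4; n=8 → 4; n=9 → 4.
Orbitals: 4 + 4 + 4 + 4 + 4 + 4 = 24. Including both spin states (m_s = ±1/2) gives 2 × 24 = 48 states.

48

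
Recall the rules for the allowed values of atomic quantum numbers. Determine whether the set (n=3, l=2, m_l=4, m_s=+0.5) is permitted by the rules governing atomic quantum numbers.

Invalid

The magnetic quantum number must satisfy −l ≤ m_l ≤ l. With l = 2, m_l can only be -2, -1, 0, 1, 2, so m_l = 4 is forbidden.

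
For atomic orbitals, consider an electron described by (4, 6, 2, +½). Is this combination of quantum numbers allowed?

The orbital quantum number must satisfy 0 ≤ l ≤ n−1. With n = 4 the allowed l values are 0, 1, 2, 3, so l = 6 is out of range.

No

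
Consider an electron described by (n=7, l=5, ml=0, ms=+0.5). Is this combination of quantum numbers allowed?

Yes

n = 7 is a positive integer. l = 5 satisfies 0 ≤ l ≤ n−1 = 6. ml = 0 lies in the range −l … +l (here −5 … 5). ms = +1/2 is one of ±1/2.
All four constraints are satisfied.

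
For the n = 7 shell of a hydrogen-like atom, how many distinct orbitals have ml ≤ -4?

6

Per l-value: l=4 → 1; l=5 → 2; l=6 → 3.
Total orbitals: 1 + 2 + 3 = 6.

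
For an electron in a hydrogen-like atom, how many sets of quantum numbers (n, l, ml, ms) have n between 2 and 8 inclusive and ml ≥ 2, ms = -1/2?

Treat each shell separately and count matching orbitals:
n=3 → 1; n=4 → 3; n=5 → 6; n=6 → 10; n=7 → 15; n=8 → 21.
Orbitals: 1 + 3 + 6 + 10 + 15 + 21 = 56. With ms fixed to -1/2 there is one state per orbital, so 56 states.

56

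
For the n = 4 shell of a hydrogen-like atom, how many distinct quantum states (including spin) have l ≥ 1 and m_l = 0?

For n = 4, l ranges over 0 … 3.
Per l-value: l=1 → 1; l=2 → 1; l=3 → 1.
Orbitals: 1 + 1 + 1 = 3. Each orbital carries two spin states, so 3 × 2 = 6 states.

6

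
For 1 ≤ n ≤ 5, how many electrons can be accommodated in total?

Total orbitals = 1² + 2² + 3² + 4² + 5² = 55. Doubling for spin gives 110 electrons.

110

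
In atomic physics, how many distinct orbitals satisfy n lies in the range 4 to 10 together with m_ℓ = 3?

28

Count contributing orbitals for each principal shell:
n=4 → 1; n=5 → 2; n=6 → 3; n=7 → 4; n=8 → 5; n=9 → 6; n=10 → 7.
Total orbitals: 1 + 2 + 3 + 4 + 5 + 6 + 7 = 28.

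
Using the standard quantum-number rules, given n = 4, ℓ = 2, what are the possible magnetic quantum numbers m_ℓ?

-2, -1, 0, 1, 2

m_ℓ takes every integer from −ℓ to +ℓ. With ℓ = 2 that gives the 5 values -2, -1, 0, 1, 2.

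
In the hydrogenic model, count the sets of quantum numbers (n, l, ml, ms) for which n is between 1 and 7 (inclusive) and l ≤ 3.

Per-shell orbital counts meeting the constraint:
n=1 → 1; n=2 → 4; n=3 → 9; n=4 → 16; n=5 → 16; n=6 → 16; n=7 → 16.
Orbitals: 1 + 4 + 9 + 16 + 16 + 16 + 16 = 78. Including both spin states (ms = ±1/2) gives 2 × 78 = 156 states.

156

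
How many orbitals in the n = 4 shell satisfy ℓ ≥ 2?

Per ℓ-value: ℓ=2 → 5; ℓ=3 → 7.
Total orbitals: 5 + 7 = 12.

12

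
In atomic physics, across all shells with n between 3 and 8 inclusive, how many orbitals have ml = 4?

For each n in the range, tally the orbitals obeying ml = 4:
n=5 → 1; n=6 → 2; n=7 → 3; n=8 → 4.
Total orbitals: 1 + 2 + 3 + 4 = 10.

10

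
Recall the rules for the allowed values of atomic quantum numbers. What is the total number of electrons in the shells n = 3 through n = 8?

Shell n has n² orbitals: 3²=9 + 4²=16 + 5²=25 + 6²=36 + 7²=49 + 8²=64 = 199 orbitals.
Two spin states per orbital: 2 × 199 = 398 electrons.

398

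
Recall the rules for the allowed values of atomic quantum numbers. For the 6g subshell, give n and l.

n = 6, l = 4

The leading integer gives n = 6; the letter 'g' means l = 4.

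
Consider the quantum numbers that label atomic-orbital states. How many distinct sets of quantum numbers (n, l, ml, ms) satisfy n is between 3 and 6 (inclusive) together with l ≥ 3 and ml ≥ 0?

Count contributing orbitals for each principal shell:
n=4 → 4; n=5 → 9; n=6 → 15.
Orbitals: 4 + 9 + 15 = 28. Including both spin states (ms = ±1/2) gives 2 × 28 = 56 states.

56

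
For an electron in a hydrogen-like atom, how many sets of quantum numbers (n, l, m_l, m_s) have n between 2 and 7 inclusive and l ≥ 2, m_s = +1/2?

For each n in the range, tally the orbitals obeying l ≥ 2:
n=3 → 5; n=4 → 12; n=5 → 21; n=6 → 32; n=7 → 45.
Orbitals: 5 + 12 + 21 + 32 + 45 = 115. With m_s fixed to +1/2 there is one state per orbital, so 115 states.

115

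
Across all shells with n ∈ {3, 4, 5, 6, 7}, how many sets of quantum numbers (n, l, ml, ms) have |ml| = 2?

60

Per-shell orbital counts meeting the constraint:
n=3 → 2; n=4 → 4; n=5 → 6; n=6 → 8; n=7 → 10.
Orbitals: 2 + 4 + 6 + 8 + 10 = 30. Including both spin states (ms = ±1/2) gives 2 × 30 = 60 states.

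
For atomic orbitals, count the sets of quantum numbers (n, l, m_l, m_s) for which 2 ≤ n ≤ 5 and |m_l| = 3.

Per-shell orbital counts meeting the constraint:
n=4 → 2; n=5 → 4.
Orbitals: 2 + 4 = 6. Including both spin states (m_s = ±1/2) gives 2 × 6 = 12 states.

12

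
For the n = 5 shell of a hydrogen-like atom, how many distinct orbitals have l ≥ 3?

Go through l = 0, …, 4 (the values permitted for n = 5).
The (l, ml) pairs meeting l ≥ 3 give: l=3 → 7; l=4 → 9.
Total orbitals: 7 + 9 = 16.

16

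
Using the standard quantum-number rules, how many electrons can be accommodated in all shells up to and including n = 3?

Total orbitals = 1² + 2² + 3² = 14. Doubling for spin gives 28 electrons.

28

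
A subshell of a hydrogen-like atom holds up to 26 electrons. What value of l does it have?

2(2l+1) = 26 ⇒ 2l+1 = 13 ⇒ l = 6.

l = 6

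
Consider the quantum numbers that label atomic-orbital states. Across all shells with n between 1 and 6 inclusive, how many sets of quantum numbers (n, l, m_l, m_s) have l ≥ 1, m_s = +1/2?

Per-shell orbital counts meeting the constraint:
n=2 → 3; n=3 → 8; n=4 → 15; n=5 → 24; n=6 → 35.
Orbitals: 3 + 8 + 15 + 24 + 35 = 85. With m_s fixed to +1/2 there is one state per orbital, so 85 states.

85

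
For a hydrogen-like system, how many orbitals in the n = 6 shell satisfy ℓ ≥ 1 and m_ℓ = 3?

3

The n = 6 shell has ℓ = 0 through 5; check each.
Per ℓ-value: ℓ=3 → 1; ℓ=4 → 1; ℓ=5 → 1.
Total orbitals: 1 + 1 + 1 = 3.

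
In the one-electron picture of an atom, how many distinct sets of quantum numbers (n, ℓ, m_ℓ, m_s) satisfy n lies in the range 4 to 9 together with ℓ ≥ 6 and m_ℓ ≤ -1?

Treat each shell separately and count matching orbitals:
n=7 → 6; n=8 → 13; n=9 → 21.
Orbitals: 6 + 13 + 21 = 40. Including both spin states (m_s = ±1/2) gives 2 × 40 = 80 states.

80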